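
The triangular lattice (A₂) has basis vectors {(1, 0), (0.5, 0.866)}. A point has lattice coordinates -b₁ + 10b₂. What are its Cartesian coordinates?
(4, 8.66)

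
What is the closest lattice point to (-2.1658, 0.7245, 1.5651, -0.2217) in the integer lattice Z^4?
(-2, 1, 2, 0)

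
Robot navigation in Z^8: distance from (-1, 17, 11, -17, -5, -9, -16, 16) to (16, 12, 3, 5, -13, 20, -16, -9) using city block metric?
114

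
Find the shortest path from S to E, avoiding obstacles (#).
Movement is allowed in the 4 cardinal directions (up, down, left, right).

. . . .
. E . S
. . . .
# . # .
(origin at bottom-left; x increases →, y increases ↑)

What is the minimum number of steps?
2
(one shortest path: (3, 2) → (2, 2) → (1, 2))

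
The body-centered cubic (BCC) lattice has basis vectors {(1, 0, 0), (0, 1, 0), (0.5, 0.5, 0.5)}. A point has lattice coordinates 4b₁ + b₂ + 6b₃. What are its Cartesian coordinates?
(7, 4, 3)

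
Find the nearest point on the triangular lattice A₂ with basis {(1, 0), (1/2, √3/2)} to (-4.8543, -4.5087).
(-4.5, -4.33)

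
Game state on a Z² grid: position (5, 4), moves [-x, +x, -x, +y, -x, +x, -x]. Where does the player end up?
(3, 5)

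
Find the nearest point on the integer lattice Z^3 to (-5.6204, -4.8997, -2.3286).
(-6, -5, -2)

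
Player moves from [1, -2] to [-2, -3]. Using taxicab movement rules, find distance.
4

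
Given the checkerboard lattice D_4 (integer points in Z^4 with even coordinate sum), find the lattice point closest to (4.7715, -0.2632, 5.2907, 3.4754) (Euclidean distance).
(5, 0, 5, 4)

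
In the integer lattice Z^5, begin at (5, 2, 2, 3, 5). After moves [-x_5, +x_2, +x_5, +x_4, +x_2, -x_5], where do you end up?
(5, 4, 2, 4, 4)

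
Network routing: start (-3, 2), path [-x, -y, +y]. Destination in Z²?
(-4, 2)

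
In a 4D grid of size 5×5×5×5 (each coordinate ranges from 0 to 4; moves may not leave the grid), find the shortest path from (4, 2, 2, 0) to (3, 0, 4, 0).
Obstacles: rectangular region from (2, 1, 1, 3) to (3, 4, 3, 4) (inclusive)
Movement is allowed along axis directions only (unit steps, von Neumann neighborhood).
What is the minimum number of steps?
5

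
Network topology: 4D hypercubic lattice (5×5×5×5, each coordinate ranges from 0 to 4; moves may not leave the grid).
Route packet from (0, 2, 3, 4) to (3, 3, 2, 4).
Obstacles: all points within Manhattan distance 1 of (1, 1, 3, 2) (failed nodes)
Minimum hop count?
5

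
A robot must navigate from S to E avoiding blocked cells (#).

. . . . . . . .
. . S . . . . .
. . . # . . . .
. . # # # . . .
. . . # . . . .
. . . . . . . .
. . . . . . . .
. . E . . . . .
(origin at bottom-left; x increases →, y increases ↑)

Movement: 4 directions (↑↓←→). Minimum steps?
8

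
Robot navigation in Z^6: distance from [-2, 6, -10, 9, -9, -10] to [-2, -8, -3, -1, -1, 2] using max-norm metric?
14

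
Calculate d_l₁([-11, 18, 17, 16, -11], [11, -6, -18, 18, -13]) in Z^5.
85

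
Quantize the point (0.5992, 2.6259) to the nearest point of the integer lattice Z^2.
(1, 3)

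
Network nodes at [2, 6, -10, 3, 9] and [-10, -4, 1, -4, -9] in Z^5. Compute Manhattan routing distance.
58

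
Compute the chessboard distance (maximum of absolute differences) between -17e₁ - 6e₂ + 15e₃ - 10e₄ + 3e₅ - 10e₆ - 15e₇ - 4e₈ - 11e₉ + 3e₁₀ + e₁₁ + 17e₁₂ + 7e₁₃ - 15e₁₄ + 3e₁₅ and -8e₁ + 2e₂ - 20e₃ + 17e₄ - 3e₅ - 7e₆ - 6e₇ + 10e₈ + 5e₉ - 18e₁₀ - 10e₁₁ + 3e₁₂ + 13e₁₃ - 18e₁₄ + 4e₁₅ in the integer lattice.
35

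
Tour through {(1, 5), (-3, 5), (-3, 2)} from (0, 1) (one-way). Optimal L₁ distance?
11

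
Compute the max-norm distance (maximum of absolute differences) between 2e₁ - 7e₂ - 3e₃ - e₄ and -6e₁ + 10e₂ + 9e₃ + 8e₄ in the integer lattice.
17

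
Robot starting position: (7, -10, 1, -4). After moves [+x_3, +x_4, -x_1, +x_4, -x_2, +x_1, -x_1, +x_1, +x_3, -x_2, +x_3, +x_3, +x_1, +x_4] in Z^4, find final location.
(8, -12, 5, -1)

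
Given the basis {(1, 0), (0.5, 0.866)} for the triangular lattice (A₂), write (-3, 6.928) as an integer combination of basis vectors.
-7b₁ + 8b₂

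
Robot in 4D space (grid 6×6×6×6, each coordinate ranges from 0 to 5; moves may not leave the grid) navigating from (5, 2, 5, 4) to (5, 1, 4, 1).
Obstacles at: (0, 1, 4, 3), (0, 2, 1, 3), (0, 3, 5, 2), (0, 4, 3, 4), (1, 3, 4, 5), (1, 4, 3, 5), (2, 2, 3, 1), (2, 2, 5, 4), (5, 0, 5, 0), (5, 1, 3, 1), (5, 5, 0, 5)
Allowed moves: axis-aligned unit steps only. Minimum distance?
5
(one shortest path: (5, 2, 5, 4) → (5, 1, 5, 4) → (5, 1, 4, 4) → (5, 1, 4, 3) → (5, 1, 4, 2) → (5, 1, 4, 1))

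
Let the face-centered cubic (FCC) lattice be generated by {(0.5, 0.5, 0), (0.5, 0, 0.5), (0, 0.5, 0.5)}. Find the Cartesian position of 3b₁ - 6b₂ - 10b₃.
(-1.5, -3.5, -8)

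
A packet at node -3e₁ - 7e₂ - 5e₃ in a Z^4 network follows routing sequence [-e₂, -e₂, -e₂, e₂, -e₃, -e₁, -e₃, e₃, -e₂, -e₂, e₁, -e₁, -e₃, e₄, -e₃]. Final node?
(-4, -11, -8, 1)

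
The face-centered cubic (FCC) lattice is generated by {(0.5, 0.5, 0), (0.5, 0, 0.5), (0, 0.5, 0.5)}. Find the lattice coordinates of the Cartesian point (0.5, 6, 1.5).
5b₁ - 4b₂ + 7b₃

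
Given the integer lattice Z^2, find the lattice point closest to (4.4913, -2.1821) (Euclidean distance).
(4, -2)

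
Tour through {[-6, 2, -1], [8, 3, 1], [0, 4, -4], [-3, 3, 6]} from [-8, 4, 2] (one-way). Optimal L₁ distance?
46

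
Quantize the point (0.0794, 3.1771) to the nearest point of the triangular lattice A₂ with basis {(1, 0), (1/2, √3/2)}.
(0, 3.464)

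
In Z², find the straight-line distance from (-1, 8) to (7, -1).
12.0416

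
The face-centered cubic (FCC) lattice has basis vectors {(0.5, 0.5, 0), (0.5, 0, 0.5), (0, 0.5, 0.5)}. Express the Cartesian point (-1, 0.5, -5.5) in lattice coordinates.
5b₁ - 7b₂ - 4b₃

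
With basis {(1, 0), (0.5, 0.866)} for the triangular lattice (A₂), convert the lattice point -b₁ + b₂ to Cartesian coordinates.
(-0.5, 0.866)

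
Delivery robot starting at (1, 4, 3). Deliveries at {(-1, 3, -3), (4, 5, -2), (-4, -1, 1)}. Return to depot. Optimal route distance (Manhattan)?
40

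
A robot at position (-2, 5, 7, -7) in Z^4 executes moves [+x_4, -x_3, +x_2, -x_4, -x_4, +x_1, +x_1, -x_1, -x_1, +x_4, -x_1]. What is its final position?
(-3, 6, 6, -7)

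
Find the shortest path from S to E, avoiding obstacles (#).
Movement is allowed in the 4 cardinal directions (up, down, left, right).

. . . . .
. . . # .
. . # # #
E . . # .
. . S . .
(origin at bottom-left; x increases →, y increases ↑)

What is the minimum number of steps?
3
(one shortest path: (2, 0) → (1, 0) → (0, 0) → (0, 1))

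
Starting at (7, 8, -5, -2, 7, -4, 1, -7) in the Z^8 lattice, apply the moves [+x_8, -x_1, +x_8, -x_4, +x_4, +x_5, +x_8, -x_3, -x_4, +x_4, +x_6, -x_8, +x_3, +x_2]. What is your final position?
(6, 9, -5, -2, 8, -3, 1, -5)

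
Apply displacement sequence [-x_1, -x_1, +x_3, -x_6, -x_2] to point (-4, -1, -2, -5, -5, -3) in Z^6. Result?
(-6, -2, -1, -5, -5, -4)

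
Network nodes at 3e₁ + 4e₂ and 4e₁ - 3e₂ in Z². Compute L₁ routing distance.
8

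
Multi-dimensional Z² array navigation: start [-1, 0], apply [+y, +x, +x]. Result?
(1, 1)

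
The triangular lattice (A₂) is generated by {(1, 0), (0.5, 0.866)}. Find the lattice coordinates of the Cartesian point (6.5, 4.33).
4b₁ + 5b₂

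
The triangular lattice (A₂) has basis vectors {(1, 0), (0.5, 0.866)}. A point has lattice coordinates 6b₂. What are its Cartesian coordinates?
(3, 5.196)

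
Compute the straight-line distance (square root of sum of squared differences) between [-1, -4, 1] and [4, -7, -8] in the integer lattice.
10.7238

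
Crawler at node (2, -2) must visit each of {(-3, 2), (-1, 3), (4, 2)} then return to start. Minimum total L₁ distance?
24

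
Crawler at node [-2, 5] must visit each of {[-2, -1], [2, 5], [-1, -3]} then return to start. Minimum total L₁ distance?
24
(one optimal route: (-2, 5) → (-2, -1) → (-1, -3) → (2, 5) → (-2, 5))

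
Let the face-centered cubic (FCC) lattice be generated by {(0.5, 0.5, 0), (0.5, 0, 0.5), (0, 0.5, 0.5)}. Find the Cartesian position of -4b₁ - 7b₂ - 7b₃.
(-5.5, -5.5, -7)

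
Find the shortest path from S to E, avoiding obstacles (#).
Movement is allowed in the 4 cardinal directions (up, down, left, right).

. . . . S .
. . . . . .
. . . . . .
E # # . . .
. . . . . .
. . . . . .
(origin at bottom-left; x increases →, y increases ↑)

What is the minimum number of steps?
7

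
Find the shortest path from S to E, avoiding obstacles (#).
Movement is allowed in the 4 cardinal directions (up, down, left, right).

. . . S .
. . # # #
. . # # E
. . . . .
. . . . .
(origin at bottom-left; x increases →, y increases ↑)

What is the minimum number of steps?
9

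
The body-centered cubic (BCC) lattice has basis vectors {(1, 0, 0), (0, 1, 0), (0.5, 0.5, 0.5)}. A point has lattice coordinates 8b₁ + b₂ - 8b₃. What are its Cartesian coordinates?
(4, -3, -4)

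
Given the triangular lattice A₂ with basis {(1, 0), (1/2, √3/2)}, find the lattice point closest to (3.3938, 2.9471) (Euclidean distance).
(3.5, 2.598)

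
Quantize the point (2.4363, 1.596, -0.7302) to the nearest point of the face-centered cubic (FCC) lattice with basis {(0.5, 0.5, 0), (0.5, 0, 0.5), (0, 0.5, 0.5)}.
(2.5, 1.5, -1)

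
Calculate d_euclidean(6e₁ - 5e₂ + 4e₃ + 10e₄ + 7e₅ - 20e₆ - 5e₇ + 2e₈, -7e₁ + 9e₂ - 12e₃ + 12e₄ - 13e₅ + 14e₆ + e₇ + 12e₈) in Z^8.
48.1352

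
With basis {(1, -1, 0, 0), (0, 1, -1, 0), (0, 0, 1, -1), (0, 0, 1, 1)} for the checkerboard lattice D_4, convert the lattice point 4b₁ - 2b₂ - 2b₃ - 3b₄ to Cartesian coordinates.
(4, -6, -3, -1)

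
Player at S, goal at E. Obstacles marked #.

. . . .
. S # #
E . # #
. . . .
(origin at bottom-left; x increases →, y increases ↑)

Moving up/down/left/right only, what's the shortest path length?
2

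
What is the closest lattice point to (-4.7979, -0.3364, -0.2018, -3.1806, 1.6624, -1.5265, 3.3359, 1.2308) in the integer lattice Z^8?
(-5, 0, 0, -3, 2, -2, 3, 1)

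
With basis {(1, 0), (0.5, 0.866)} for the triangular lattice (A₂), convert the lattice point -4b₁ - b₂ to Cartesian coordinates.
(-4.5, -0.866)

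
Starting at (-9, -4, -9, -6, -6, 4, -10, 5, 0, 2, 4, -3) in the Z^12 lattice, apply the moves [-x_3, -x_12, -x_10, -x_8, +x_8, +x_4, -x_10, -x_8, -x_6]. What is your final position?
(-9, -4, -10, -5, -6, 3, -10, 4, 0, 0, 4, -4)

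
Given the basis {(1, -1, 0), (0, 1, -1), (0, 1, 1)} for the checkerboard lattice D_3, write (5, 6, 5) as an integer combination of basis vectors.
5b₁ + 3b₂ + 8b₃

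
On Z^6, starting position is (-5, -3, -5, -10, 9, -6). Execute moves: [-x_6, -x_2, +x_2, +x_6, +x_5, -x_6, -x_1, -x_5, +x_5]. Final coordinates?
(-6, -3, -5, -10, 10, -7)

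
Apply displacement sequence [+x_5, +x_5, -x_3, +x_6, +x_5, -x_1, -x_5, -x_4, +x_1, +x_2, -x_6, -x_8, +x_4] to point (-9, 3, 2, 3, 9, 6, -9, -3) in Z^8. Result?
(-9, 4, 1, 3, 11, 6, -9, -4)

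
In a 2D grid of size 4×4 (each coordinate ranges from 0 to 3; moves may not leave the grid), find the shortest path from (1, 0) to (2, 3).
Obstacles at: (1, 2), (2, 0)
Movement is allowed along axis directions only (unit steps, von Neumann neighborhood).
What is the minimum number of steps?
4
(one shortest path: (1, 0) → (1, 1) → (2, 1) → (2, 2) → (2, 3))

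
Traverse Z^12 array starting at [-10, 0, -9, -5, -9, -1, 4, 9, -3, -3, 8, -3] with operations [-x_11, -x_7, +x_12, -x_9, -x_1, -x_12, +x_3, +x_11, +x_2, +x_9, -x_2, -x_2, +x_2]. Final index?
(-11, 0, -8, -5, -9, -1, 3, 9, -3, -3, 8, -3)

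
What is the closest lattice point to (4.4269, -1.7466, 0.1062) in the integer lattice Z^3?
(4, -2, 0)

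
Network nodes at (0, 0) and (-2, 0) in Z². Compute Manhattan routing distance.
2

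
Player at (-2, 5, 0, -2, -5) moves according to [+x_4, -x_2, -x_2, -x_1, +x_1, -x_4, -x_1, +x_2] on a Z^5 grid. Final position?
(-3, 4, 0, -2, -5)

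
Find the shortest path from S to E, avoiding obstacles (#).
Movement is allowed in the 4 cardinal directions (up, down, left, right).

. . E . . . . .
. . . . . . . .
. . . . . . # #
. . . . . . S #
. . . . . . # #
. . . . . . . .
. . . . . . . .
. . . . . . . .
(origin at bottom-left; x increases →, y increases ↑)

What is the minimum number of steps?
7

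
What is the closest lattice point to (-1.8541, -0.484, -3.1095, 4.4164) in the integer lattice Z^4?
(-2, 0, -3, 4)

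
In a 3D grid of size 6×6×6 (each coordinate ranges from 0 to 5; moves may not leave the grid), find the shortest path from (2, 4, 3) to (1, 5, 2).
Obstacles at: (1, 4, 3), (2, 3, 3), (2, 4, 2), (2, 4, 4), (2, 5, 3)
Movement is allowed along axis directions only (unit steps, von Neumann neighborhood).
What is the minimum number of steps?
5
(one shortest path: (2, 4, 3) → (3, 4, 3) → (3, 5, 3) → (3, 5, 2) → (2, 5, 2) → (1, 5, 2))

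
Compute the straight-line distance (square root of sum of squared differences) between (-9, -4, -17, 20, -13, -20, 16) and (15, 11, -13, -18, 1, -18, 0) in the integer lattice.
52.1249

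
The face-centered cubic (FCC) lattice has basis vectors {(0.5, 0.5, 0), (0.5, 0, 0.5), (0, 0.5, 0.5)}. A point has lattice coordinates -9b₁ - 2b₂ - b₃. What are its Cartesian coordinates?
(-5.5, -5, -1.5)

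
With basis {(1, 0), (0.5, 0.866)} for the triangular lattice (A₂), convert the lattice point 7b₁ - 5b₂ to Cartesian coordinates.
(4.5, -4.33)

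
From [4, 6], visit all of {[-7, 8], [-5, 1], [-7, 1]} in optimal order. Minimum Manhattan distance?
22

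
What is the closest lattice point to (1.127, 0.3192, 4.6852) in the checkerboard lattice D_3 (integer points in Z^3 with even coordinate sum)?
(1, 0, 5)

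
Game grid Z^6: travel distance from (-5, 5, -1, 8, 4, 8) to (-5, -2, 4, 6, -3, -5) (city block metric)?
34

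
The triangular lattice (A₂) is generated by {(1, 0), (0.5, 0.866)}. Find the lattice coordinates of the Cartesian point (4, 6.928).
8b₂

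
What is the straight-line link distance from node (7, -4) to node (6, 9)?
13.0384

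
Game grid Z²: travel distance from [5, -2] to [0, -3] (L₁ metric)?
6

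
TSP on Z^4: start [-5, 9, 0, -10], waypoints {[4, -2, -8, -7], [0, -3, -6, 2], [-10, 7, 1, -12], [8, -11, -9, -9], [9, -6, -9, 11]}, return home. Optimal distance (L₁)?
148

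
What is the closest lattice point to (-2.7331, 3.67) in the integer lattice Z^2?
(-3, 4)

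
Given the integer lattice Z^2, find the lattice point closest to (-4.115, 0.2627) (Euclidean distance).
(-4, 0)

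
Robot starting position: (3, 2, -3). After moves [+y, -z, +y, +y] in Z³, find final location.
(3, 5, -4)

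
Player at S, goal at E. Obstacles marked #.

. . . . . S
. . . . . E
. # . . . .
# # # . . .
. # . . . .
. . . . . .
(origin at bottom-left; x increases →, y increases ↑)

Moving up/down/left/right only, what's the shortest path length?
1
(one shortest path: (5, 5) → (5, 4))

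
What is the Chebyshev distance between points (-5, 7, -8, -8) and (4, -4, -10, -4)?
11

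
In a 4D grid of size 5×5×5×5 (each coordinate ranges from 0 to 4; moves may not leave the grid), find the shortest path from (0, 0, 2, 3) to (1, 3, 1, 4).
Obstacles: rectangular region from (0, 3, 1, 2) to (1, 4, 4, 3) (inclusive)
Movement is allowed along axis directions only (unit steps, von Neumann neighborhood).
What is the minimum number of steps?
6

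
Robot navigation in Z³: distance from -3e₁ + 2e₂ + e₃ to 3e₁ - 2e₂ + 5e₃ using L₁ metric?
14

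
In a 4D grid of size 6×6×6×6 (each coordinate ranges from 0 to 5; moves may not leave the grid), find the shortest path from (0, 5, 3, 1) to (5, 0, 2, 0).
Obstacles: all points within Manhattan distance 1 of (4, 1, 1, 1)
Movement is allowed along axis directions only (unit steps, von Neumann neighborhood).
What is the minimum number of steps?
12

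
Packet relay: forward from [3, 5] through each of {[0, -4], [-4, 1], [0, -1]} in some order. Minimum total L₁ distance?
20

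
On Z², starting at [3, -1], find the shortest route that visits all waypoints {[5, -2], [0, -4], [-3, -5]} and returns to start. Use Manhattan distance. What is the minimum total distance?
24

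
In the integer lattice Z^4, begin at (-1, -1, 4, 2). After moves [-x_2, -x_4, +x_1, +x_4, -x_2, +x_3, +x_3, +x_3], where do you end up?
(0, -3, 7, 2)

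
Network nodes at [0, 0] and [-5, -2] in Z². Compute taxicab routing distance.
7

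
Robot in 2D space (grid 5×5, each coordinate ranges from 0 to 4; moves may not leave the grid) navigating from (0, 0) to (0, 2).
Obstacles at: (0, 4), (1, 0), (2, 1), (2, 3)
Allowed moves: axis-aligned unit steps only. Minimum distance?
2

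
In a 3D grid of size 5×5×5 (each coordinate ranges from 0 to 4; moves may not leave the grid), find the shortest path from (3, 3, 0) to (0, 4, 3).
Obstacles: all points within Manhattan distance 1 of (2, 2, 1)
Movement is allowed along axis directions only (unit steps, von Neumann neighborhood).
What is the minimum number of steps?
7
(one shortest path: (3, 3, 0) → (2, 3, 0) → (1, 3, 0) → (0, 3, 0) → (0, 4, 0) → (0, 4, 1) → (0, 4, 2) → (0, 4, 3))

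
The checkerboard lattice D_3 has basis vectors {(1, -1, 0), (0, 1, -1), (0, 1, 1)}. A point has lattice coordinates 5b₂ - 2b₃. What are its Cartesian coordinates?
(0, 3, -7)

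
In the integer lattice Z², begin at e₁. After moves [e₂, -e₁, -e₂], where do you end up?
(0, 0)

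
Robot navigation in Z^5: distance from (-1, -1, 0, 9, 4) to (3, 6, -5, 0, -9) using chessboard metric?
13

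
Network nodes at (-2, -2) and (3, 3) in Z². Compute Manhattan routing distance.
10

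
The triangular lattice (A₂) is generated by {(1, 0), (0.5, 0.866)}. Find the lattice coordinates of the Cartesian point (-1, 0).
-b₁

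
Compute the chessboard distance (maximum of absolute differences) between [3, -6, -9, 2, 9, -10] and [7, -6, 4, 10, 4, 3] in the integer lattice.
13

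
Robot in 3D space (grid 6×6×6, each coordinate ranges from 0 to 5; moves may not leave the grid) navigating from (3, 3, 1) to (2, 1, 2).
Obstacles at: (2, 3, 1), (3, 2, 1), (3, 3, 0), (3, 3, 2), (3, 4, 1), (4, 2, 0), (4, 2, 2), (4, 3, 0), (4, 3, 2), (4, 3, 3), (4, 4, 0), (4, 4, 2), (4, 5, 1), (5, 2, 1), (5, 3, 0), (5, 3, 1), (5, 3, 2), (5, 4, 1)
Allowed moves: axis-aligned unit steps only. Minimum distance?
6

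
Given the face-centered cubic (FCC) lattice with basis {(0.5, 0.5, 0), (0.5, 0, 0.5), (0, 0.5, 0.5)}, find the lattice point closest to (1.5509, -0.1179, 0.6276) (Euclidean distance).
(1.5, 0, 0.5)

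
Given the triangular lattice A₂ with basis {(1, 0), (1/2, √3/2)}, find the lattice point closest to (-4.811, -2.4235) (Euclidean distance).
(-4.5, -2.598)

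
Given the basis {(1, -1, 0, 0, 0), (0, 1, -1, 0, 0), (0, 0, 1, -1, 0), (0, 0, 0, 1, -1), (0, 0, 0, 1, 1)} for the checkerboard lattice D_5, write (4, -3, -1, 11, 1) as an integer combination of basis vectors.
4b₁ + b₂ + 5b₄ + 6b₅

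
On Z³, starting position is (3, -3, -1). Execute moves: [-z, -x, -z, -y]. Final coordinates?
(2, -4, -3)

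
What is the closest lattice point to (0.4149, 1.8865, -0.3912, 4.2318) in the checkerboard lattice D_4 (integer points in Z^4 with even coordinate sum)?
(0, 2, 0, 4)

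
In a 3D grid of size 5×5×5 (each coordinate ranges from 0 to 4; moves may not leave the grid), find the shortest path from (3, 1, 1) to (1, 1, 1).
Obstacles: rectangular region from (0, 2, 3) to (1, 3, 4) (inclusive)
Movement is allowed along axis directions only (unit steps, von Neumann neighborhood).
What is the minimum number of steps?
2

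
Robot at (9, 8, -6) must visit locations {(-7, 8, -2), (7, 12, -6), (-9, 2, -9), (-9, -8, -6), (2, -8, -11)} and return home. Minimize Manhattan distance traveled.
100
(one optimal route: (9, 8, -6) → (-7, 8, -2) → (-9, 2, -9) → (-9, -8, -6) → (2, -8, -11) → (7, 12, -6) → (9, 8, -6))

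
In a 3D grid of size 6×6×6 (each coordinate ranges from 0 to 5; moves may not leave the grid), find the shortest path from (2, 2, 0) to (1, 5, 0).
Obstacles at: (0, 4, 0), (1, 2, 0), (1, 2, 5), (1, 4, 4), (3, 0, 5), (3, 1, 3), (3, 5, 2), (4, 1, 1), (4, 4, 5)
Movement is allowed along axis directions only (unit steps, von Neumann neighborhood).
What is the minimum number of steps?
4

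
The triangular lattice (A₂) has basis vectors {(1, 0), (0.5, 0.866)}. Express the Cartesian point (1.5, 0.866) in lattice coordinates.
b₁ + b₂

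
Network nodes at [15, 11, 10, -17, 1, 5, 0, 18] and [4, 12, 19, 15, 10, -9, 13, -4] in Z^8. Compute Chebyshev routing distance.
32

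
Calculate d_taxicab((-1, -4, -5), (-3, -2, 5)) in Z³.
14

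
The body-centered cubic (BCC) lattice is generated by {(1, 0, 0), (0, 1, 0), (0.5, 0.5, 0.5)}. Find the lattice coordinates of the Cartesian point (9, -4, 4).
5b₁ - 8b₂ + 8b₃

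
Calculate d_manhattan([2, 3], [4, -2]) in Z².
7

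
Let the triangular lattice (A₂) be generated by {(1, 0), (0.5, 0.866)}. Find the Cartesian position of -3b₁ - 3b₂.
(-4.5, -2.598)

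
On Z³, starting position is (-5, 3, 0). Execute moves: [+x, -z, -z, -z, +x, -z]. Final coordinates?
(-3, 3, -4)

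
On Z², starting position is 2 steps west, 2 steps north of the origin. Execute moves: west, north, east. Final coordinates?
(-2, 3)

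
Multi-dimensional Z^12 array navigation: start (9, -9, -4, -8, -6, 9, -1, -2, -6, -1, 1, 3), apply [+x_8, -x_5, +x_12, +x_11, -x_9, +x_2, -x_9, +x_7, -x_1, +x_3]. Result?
(8, -8, -3, -8, -7, 9, 0, -1, -8, -1, 2, 4)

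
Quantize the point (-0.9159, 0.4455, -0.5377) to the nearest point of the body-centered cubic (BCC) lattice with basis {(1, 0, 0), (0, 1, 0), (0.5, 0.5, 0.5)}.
(-0.5, 0.5, -0.5)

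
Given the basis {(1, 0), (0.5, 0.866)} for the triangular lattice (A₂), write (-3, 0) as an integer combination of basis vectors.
-3b₁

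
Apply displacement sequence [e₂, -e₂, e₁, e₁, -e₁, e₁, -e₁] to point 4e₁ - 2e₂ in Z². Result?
(5, -2)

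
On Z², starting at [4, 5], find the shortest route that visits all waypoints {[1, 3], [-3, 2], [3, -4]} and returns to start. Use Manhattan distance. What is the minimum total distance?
32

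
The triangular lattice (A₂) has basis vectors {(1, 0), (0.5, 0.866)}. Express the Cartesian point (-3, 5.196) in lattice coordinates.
-6b₁ + 6b₂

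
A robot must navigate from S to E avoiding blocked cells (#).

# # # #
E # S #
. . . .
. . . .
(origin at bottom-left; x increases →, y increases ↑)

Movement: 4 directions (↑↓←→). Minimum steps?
4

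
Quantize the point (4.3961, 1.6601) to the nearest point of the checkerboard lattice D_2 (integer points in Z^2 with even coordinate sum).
(4, 2)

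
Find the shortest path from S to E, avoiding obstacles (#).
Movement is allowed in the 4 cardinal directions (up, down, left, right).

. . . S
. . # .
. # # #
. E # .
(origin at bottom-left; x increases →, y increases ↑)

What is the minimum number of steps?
7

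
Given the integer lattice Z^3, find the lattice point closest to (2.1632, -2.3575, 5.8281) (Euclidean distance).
(2, -2, 6)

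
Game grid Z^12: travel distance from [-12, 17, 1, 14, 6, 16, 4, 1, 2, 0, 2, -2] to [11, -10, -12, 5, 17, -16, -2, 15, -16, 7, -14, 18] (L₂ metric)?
62.562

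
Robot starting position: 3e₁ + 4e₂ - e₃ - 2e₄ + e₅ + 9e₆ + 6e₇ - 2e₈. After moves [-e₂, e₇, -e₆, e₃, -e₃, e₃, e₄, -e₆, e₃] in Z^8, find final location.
(3, 3, 1, -1, 1, 7, 7, -2)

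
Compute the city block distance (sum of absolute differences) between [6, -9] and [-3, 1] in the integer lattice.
19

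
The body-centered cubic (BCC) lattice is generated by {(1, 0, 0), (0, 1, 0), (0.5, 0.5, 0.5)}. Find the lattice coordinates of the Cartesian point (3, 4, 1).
2b₁ + 3b₂ + 2b₃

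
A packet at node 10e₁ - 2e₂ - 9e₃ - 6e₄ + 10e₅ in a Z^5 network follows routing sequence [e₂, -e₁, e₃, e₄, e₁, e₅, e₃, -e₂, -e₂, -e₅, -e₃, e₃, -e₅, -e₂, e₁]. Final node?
(11, -4, -7, -5, 9)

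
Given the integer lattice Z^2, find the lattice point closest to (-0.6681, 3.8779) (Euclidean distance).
(-1, 4)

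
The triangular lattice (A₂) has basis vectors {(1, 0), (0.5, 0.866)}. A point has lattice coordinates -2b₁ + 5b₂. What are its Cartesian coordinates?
(0.5, 4.33)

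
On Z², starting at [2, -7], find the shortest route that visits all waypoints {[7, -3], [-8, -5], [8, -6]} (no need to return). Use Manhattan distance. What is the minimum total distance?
28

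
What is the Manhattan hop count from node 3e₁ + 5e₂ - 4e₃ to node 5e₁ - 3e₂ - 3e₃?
11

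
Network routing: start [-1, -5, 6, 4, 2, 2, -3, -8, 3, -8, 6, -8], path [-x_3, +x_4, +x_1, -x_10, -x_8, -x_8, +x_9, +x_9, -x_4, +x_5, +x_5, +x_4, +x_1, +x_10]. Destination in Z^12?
(1, -5, 5, 5, 4, 2, -3, -10, 5, -8, 6, -8)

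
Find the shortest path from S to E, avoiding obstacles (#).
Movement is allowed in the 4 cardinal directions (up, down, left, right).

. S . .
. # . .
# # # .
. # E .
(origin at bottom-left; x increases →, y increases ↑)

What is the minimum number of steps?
6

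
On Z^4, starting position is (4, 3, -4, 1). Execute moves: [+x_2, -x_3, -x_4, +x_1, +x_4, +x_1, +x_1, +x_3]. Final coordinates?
(7, 4, -4, 1)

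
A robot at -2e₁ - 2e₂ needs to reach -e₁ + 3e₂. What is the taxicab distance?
6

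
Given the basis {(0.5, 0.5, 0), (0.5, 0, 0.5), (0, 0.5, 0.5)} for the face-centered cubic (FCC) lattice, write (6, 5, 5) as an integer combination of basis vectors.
6b₁ + 6b₂ + 4b₃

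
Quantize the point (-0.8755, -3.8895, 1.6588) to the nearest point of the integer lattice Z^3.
(-1, -4, 2)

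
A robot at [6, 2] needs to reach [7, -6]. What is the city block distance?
9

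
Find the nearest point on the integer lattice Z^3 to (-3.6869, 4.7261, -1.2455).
(-4, 5, -1)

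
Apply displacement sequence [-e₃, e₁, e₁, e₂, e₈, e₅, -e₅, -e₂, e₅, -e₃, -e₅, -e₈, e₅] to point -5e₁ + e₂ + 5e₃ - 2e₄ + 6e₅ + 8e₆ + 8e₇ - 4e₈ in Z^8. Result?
(-3, 1, 3, -2, 7, 8, 8, -4)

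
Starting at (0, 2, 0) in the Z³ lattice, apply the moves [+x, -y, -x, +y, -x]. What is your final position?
(-1, 2, 0)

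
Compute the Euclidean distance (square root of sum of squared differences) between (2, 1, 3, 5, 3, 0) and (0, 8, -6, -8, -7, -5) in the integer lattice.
20.6882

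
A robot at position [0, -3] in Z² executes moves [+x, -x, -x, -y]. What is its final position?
(-1, -4)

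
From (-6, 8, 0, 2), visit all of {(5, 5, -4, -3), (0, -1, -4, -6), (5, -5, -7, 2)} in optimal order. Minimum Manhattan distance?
57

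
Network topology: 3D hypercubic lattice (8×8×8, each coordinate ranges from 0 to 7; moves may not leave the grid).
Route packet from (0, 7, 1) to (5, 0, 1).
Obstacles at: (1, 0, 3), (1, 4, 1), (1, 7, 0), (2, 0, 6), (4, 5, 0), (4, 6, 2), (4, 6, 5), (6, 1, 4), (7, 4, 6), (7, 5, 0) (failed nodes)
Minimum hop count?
12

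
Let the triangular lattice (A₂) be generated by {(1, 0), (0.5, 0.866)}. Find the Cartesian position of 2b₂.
(1, 1.732)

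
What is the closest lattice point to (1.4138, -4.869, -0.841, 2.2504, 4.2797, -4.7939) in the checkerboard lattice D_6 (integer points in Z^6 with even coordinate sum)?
(1, -5, -1, 2, 4, -5)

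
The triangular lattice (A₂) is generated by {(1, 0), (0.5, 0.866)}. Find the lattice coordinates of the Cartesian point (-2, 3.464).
-4b₁ + 4b₂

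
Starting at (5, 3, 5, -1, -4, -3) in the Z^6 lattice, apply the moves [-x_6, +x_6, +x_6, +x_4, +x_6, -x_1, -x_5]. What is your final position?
(4, 3, 5, 0, -5, -1)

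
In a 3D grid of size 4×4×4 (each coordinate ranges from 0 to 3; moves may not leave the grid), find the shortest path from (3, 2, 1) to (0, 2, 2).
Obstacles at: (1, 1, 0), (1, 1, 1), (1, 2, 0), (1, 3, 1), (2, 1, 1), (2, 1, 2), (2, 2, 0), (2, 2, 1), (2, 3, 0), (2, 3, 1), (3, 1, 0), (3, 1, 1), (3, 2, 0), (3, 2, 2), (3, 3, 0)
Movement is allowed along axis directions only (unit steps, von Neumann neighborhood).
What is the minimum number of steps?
6
(one shortest path: (3, 2, 1) → (3, 3, 1) → (3, 3, 2) → (2, 3, 2) → (1, 3, 2) → (0, 3, 2) → (0, 2, 2))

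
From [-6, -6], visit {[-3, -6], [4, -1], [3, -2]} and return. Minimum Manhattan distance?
30
(one optimal route: (-6, -6) → (-3, -6) → (4, -1) → (3, -2) → (-6, -6))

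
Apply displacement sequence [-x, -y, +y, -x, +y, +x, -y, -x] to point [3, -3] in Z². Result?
(1, -3)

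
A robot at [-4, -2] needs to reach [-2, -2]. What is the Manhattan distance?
2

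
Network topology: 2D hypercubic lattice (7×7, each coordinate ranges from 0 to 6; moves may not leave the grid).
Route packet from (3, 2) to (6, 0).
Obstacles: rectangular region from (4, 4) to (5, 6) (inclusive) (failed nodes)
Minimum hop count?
5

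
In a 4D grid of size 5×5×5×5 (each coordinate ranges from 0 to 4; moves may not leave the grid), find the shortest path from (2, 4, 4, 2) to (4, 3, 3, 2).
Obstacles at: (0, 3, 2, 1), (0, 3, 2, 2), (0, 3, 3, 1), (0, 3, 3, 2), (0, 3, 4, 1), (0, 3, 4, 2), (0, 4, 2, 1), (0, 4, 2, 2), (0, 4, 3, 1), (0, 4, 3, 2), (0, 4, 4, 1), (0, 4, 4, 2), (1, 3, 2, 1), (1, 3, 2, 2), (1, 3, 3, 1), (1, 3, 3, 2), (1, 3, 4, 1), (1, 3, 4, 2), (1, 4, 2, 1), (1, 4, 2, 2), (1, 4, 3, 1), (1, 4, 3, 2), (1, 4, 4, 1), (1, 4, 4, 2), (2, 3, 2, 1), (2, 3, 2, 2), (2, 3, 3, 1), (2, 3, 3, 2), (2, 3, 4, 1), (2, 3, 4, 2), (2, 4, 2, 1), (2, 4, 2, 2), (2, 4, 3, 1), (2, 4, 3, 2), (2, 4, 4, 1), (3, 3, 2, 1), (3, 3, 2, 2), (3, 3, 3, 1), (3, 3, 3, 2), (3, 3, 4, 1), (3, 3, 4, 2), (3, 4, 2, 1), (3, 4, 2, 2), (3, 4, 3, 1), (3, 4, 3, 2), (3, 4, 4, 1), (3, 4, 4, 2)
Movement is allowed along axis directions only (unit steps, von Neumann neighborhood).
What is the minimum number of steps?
6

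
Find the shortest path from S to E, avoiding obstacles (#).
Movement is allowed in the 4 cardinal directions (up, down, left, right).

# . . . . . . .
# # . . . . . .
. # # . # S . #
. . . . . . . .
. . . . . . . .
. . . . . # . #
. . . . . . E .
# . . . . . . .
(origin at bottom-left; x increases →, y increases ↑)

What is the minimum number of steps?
5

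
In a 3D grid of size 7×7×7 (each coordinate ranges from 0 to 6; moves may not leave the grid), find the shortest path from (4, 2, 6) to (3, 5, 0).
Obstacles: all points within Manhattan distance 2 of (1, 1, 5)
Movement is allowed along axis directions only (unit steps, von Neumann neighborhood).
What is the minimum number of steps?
10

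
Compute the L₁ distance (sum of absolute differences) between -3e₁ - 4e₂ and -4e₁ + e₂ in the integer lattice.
6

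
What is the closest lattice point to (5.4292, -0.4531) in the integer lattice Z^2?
(5, 0)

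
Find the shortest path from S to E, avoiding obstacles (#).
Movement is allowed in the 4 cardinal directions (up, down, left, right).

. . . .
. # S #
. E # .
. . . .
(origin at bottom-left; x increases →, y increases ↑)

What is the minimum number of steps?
6
(one shortest path: (2, 2) → (2, 3) → (1, 3) → (0, 3) → (0, 2) → (0, 1) → (1, 1))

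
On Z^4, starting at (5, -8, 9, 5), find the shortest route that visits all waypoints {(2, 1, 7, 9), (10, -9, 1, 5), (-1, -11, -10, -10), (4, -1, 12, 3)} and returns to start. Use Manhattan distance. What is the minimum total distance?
132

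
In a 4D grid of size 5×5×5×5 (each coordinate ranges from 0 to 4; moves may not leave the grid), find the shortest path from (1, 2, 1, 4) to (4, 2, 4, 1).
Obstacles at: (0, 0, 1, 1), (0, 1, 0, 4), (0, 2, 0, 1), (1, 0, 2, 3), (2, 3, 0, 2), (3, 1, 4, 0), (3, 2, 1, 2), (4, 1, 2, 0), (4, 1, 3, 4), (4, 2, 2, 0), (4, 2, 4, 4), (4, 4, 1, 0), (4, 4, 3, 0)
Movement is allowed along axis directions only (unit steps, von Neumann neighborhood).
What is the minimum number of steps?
9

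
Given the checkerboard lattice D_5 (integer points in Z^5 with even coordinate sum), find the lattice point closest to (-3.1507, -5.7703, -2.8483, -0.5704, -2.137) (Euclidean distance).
(-3, -6, -3, 0, -2)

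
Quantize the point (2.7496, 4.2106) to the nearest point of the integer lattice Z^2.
(3, 4)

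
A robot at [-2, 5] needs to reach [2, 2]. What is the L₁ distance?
7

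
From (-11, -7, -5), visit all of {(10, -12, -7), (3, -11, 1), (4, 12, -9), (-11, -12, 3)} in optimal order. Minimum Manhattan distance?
78
(one optimal route: (-11, -7, -5) → (-11, -12, 3) → (3, -11, 1) → (10, -12, -7) → (4, 12, -9))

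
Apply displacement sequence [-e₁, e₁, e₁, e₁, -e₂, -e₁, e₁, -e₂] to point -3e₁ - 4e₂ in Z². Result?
(-1, -6)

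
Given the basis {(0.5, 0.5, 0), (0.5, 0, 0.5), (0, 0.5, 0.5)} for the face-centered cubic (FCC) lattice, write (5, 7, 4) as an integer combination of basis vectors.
8b₁ + 2b₂ + 6b₃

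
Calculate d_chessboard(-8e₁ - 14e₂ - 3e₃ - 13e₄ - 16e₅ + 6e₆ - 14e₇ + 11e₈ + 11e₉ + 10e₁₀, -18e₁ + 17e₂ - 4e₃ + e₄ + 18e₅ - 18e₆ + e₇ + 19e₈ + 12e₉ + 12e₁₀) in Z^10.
34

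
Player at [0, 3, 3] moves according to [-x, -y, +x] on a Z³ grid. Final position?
(0, 2, 3)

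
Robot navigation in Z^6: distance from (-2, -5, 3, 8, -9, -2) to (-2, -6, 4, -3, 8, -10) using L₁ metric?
38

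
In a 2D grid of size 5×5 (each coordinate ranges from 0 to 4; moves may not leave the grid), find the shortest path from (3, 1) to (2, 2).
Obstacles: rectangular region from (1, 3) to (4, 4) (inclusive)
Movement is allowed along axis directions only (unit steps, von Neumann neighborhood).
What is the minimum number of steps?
2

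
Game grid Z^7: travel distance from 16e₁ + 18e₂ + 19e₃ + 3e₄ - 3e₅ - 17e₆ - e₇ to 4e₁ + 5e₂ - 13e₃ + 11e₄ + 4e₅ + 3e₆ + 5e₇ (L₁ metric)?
98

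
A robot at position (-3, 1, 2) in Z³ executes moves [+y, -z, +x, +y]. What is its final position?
(-2, 3, 1)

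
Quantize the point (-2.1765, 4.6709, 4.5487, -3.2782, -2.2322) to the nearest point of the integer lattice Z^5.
(-2, 5, 5, -3, -2)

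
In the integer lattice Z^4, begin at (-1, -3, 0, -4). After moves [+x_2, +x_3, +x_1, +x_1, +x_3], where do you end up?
(1, -2, 2, -4)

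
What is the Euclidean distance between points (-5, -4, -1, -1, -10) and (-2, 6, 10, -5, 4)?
21.0238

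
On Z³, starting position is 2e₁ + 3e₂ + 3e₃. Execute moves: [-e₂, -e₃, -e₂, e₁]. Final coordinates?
(3, 1, 2)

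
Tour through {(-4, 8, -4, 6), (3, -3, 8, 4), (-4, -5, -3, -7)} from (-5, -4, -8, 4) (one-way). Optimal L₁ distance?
77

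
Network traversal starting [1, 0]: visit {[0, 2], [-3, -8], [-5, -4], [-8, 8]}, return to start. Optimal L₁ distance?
50
(one optimal route: (1, 0) → (0, 2) → (-8, 8) → (-5, -4) → (-3, -8) → (1, 0))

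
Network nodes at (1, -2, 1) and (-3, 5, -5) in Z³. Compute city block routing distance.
17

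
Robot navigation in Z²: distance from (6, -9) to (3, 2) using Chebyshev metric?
11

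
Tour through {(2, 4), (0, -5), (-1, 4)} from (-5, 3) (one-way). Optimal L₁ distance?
19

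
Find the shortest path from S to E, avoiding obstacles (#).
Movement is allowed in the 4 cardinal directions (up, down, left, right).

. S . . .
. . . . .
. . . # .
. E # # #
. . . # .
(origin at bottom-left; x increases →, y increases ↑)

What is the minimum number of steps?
3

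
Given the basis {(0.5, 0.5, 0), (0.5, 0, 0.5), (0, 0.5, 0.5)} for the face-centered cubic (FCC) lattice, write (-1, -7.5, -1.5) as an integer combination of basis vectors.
-7b₁ + 5b₂ - 8b₃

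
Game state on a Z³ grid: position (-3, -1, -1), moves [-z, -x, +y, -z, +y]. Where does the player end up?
(-4, 1, -3)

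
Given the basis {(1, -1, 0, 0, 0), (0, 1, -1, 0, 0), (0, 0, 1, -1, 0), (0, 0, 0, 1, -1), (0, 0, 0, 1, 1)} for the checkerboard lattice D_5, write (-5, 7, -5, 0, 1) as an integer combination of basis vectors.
-5b₁ + 2b₂ - 3b₃ - 2b₄ - b₅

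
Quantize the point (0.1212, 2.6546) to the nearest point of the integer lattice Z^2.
(0, 3)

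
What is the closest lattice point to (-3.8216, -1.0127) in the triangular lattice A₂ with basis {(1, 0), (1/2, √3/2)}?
(-3.5, -0.866)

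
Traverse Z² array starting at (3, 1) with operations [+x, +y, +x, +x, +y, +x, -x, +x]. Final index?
(7, 3)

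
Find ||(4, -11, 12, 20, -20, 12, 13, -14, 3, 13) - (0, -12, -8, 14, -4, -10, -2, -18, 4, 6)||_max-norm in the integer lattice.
22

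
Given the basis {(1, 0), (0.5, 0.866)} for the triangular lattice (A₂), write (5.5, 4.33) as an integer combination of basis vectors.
3b₁ + 5b₂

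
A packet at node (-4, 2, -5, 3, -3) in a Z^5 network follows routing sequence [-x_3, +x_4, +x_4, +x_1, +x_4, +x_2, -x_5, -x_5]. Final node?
(-3, 3, -6, 6, -5)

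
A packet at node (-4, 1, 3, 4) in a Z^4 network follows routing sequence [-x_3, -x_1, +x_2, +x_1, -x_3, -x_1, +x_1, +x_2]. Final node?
(-4, 3, 1, 4)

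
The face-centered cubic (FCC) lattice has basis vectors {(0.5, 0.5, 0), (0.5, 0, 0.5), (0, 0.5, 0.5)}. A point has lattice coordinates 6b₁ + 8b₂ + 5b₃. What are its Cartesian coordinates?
(7, 5.5, 6.5)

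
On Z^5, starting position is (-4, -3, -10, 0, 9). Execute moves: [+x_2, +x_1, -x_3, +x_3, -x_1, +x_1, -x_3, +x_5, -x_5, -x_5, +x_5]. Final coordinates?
(-3, -2, -11, 0, 9)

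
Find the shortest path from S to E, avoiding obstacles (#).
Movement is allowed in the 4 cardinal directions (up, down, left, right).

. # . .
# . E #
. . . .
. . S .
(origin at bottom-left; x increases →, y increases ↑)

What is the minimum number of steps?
2
(one shortest path: (2, 0) → (2, 1) → (2, 2))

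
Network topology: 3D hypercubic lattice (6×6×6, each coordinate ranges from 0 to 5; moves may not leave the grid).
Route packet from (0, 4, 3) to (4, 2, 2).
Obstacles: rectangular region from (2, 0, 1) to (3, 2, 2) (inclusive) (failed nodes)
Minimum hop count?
7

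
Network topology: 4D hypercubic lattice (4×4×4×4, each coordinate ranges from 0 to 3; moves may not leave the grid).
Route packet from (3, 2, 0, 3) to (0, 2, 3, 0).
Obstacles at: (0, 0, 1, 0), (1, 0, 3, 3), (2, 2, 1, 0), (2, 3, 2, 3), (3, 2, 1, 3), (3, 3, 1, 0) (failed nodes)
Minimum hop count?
9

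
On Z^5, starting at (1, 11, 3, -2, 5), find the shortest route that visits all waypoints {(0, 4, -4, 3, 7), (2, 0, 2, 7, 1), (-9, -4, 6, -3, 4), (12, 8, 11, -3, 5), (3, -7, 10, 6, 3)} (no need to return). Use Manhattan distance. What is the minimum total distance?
131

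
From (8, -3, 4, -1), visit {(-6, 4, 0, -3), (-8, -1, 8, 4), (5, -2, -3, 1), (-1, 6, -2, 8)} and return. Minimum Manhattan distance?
104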